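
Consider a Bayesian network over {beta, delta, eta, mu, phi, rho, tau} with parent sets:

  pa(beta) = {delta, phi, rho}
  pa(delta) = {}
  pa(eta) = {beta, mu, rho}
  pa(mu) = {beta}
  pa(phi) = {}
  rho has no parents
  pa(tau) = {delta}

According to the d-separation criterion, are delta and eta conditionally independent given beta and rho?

There are 3 undirected paths between delta and eta; checking each against the conditioning set {beta, rho}:
Path 1: delta → beta → mu → eta
  beta is a chain here and beta is conditioned on, so the path is blocked at beta.
Path 2: delta → beta → eta
  beta is a chain here and beta is conditioned on, so the path is blocked at beta.
Path 3: delta → beta ← rho → eta
  rho is a fork here and rho is conditioned on, so the path is blocked at rho.
Every path is blocked, so delta and eta are d-separated given {beta, rho}.

Yes — delta and eta are d-separated given {beta, rho}.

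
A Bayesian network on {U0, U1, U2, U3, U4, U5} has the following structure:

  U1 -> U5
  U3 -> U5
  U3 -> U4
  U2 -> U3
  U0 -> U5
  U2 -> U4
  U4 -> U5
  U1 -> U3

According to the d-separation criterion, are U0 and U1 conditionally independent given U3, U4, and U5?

There are 4 undirected paths between U0 and U1; checking each against the conditioning set {U3, U4, U5}:
Path 1: U0 → U5 ← U1
  U5 is a collider and U5 is conditioned on, which opens it — no node blocks this path, so it is active.
Path 2: U0 → U5 ← U4 ← U2 → U3 ← U1
  U4 is a chain here and U4 is conditioned on, so the path is blocked at U4.
Path 3: U0 → U5 ← U4 ← U3 ← U1
  U4 is a chain here and U4 is conditioned on, so the path is blocked at U4.
Path 4: U0 → U5 ← U3 ← U1
  U3 is a chain here and U3 is conditioned on, so the path is blocked at U3.
At least one path is unblocked, so d-separation fails.

No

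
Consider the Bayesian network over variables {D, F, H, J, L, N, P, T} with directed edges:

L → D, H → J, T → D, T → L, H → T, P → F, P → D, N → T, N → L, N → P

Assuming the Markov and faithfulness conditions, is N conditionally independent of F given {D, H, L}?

There are 5 undirected paths between N and F; checking each against the conditioning set {D, H, L}:
  1. N → P → F — P:chain[open] ⇒ active
  2. N → L → D ← P → F — L:chain[blocks]; D:collider[open]; P:fork[open] ⇒ blocked
  3. N → L ← T → D ← P → F — L:collider[open]; T:fork[open]; D:collider[open]; P:fork[open] ⇒ active
  4. N → T → D ← P → F — T:chain[open]; D:collider[open]; P:fork[open] ⇒ active
  5. N → T → L → D ← P → F — T:chain[open]; L:chain[blocks]; D:collider[open]; P:fork[open] ⇒ blocked
At least one path is unblocked, so d-separation fails.

No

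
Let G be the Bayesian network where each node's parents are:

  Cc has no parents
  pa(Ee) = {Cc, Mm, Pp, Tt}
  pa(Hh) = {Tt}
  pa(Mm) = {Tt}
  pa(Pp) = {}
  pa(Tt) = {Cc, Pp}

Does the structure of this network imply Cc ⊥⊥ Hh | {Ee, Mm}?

We examine all 4 paths between Cc and Hh:
Path 1: Cc → Tt → Hh
  Tt is a chain and Tt is not conditioned on — no node blocks this path, so it is active.
Path 2: Cc → Ee ← Tt → Hh
  Ee is a collider and Ee is conditioned on, which opens it; Tt is a fork and Tt is not conditioned on — no node blocks this path, so it is active.
Path 3: Cc → Ee ← Pp → Tt → Hh
  Ee is a collider and Ee is conditioned on, which opens it; Pp is a fork and Pp is not conditioned on; Tt is a chain and Tt is not conditioned on — no node blocks this path, so it is active.
Path 4: Cc → Ee ← Mm ← Tt → Hh
  Mm is a chain here and Mm is conditioned on, so the path is blocked at Mm.
Because an active path exists, Cc and Hh are not d-separated.

No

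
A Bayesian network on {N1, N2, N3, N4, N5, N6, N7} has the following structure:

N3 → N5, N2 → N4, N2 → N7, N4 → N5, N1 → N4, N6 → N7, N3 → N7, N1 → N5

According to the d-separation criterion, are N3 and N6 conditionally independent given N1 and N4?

Enumerating the 3 paths from N3 to N6 and testing each for blocking by {N1, N4}:
Path 1: N3 → N5 ← N1 → N4 ← N2 → N7 ← N6
  N5 is a collider here and neither N5 nor any of its descendants is conditioned on, so the collider stays closed — the path is blocked at N5.
Path 2: N3 → N5 ← N4 ← N2 → N7 ← N6
  N5 is a collider here and neither N5 nor any of its descendants is conditioned on, so the collider stays closed — the path is blocked at N5.
Path 3: N3 → N7 ← N6
  N7 is a collider here and neither N7 nor any of its descendants is conditioned on, so the collider stays closed — the path is blocked at N7.
All paths are blocked; N3 ⊥ N6 | {N1, N4} holds.

Yes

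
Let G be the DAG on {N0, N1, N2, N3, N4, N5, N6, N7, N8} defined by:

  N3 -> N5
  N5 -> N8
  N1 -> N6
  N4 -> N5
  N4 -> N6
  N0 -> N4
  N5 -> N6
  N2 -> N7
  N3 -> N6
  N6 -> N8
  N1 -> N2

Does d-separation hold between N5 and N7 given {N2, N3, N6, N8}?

We examine all 4 paths between N5 and N7:
  1. N5 → N6 ← N1 → N2 → N7 — N6:collider[open]; N1:fork[open]; N2:chain[blocks] ⇒ blocked
  2. N5 → N8 ← N6 ← N1 → N2 → N7 — N8:collider[open]; N6:chain[blocks]; N1:fork[open]; N2:chain[blocks] ⇒ blocked
  3. N5 ← N3 → N6 ← N1 → N2 → N7 — N3:fork[blocks]; N6:collider[open]; N1:fork[open]; N2:chain[blocks] ⇒ blocked
  4. N5 ← N4 → N6 ← N1 → N2 → N7 — N4:fork[open]; N6:collider[open]; N1:fork[open]; N2:chain[blocks] ⇒ blocked
Every path is blocked, so N5 and N7 are d-separated given {N2, N3, N6, N8}.

Yes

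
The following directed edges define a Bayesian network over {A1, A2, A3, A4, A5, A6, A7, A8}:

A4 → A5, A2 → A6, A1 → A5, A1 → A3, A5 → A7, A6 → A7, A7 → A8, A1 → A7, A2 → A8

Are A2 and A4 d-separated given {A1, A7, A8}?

Enumerating the 4 paths from A2 to A4 and testing each for blocking by {A1, A7, A8}:
Path 1: A2 → A8 ← A7 ← A5 ← A4
  A7 is a chain here and A7 is conditioned on, so the path is blocked at A7.
Path 2: A2 → A8 ← A7 ← A1 → A5 ← A4
  A7 is a chain here and A7 is conditioned on, so the path is blocked at A7.
Path 3: A2 → A6 → A7 ← A5 ← A4
  A6 is a chain and A6 is not conditioned on; A7 is a collider and A7 is conditioned on, which opens it; A5 is a chain and A5 is not conditioned on — no node blocks this path, so it is active.
Path 4: A2 → A6 → A7 ← A1 → A5 ← A4
  A1 is a fork here and A1 is conditioned on, so the path is blocked at A1.
Since the path A2 → A6 → A7 ← A5 ← A4 is active, A2 and A4 are not d-separated given {A1, A7, A8}.

No — A2 and A4 are not d-separated given {A1, A7, A8}.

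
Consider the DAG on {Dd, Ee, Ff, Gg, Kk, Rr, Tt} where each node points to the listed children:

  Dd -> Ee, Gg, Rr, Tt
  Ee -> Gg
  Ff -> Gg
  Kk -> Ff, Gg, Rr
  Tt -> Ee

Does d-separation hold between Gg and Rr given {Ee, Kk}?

Enumerating the 5 paths from Gg to Rr and testing each for blocking by {Ee, Kk}:
Path 1: Gg ← Dd → Rr
  Dd is a fork and Dd is not conditioned on — no node blocks this path, so it is active.
Path 2: Gg ← Ee ← Dd → Rr
  Ee is a chain here and Ee is conditioned on, so the path is blocked at Ee.
Path 3: Gg ← Ee ← Tt ← Dd → Rr
  Ee is a chain here and Ee is conditioned on, so the path is blocked at Ee.
Path 4: Gg ← Kk → Rr
  Kk is a fork here and Kk is conditioned on, so the path is blocked at Kk.
Path 5: Gg ← Ff ← Kk → Rr
  Kk is a fork here and Kk is conditioned on, so the path is blocked at Kk.
Because an active path exists, Gg and Rr are not d-separated.

No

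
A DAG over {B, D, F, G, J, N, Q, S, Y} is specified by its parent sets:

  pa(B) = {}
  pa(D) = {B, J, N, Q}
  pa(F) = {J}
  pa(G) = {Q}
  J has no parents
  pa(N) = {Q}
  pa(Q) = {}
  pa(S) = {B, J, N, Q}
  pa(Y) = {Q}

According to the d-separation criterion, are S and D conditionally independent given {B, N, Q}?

No — S and D are not d-separated given {B, N, Q}.

Enumerating the 6 paths from S to D and testing each for blocking by {B, N, Q}:
Path 1: S ← Q → D
  Q is a fork here and Q is conditioned on, so the path is blocked at Q.
Path 2: S ← Q → N → D
  Q is a fork here and Q is conditioned on, so the path is blocked at Q.
Path 3: S ← B → D
  B is a fork here and B is conditioned on, so the path is blocked at B.
Path 4: S ← J → D
  J is a fork and J is not conditioned on — no node blocks this path, so it is active.
Path 5: S ← N → D
  N is a fork here and N is conditioned on, so the path is blocked at N.
Path 6: S ← N ← Q → D
  N is a chain here and N is conditioned on, so the path is blocked at N.
At least one path is unblocked, so d-separation fails.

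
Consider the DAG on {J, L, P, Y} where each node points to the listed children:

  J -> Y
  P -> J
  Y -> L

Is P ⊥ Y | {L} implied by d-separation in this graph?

The only undirected path from P to Y is:
Path 1: P → J → Y
  J is a chain and J is not conditioned on — no node blocks this path, so it is active.
At least one path is unblocked, so d-separation fails.

No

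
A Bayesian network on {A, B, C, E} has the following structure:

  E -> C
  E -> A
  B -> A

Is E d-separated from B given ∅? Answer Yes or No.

There is one path between E and B:
Path 1: E → A ← B
  A is a collider here and neither A nor any of its descendants is conditioned on, so the collider stays closed — the path is blocked at A.
All paths are blocked; E ⊥ B | ∅ holds.

Yes — E and B are d-separated given ∅.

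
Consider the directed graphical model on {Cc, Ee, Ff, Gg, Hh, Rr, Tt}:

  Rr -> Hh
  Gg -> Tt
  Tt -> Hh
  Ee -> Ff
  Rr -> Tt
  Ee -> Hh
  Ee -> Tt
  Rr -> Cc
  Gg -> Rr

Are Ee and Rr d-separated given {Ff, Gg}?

6 paths connect Ee and Rr; each must be blocked for d-separation to hold:
Path 1: Ee → Hh ← Tt ← Gg → Rr
  Hh is a collider here and neither Hh nor any of its descendants is conditioned on, so the collider stays closed — the path is blocked at Hh.
Path 2: Ee → Hh ← Tt ← Rr
  Hh is a collider here and neither Hh nor any of its descendants is conditioned on, so the collider stays closed — the path is blocked at Hh.
Path 3: Ee → Hh ← Rr
  Hh is a collider here and neither Hh nor any of its descendants is conditioned on, so the collider stays closed — the path is blocked at Hh.
Path 4: Ee → Tt → Hh ← Rr
  Hh is a collider here and neither Hh nor any of its descendants is conditioned on, so the collider stays closed — the path is blocked at Hh.
Path 5: Ee → Tt ← Gg → Rr
  Tt is a collider here and neither Tt nor any of its descendants is conditioned on, so the collider stays closed — the path is blocked at Tt.
Path 6: Ee → Tt ← Rr
  Tt is a collider here and neither Tt nor any of its descendants is conditioned on, so the collider stays closed — the path is blocked at Tt.
Since every path is blocked, d-separation holds.

Yes — Ee and Rr are d-separated given {Ff, Gg}.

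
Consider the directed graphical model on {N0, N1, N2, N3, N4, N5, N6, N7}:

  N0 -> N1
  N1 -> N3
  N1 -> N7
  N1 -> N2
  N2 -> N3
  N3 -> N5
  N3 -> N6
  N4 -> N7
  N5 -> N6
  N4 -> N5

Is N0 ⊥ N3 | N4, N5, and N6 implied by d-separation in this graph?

No

There are 4 undirected paths between N0 and N3; checking each against the conditioning set {N4, N5, N6}:
Path 1: N0 → N1 → N3
  N1 is a chain and N1 is not conditioned on — no node blocks this path, so it is active.
Path 2: N0 → N1 → N7 ← N4 → N5 → N6 ← N3
  N7 is a collider here and neither N7 nor any of its descendants is conditioned on, so the collider stays closed — the path is blocked at N7.
Path 3: N0 → N1 → N7 ← N4 → N5 ← N3
  N7 is a collider here and neither N7 nor any of its descendants is conditioned on, so the collider stays closed — the path is blocked at N7.
Path 4: N0 → N1 → N2 → N3
  N1 is a chain and N1 is not conditioned on; N2 is a chain and N2 is not conditioned on — no node blocks this path, so it is active.
Since the path N0 → N1 → N3 is active, N0 and N3 are not d-separated given {N4, N5, N6}.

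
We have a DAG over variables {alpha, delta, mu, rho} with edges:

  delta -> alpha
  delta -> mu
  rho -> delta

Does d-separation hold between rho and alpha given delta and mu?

Yes — rho and alpha are d-separated given {delta, mu}.

There is one path between rho and alpha:
Path 1: rho → delta → alpha
  delta is a chain here and delta is conditioned on, so the path is blocked at delta.
Every path is blocked, so rho and alpha are d-separated given {delta, mu}.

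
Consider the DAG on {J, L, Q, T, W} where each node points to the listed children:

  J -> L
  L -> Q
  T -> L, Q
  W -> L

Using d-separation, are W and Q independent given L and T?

Enumerating the 2 paths from W to Q and testing each for blocking by {L, T}:
Path 1: W → L → Q
  L is a chain here and L is conditioned on, so the path is blocked at L.
Path 2: W → L ← T → Q
  T is a fork here and T is conditioned on, so the path is blocked at T.
Since every path is blocked, d-separation holds.

Yes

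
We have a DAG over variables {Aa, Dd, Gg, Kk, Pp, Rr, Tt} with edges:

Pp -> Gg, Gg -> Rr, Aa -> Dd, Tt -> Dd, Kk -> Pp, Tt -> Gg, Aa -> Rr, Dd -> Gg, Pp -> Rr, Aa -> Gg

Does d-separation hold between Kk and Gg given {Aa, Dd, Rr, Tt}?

No

We examine all 5 paths between Kk and Gg:
Path 1: Kk → Pp → Gg
  Pp is a chain and Pp is not conditioned on — no node blocks this path, so it is active.
Path 2: Kk → Pp → Rr ← Gg
  Pp is a chain and Pp is not conditioned on; Rr is a collider and Rr is conditioned on, which opens it — no node blocks this path, so it is active.
Path 3: Kk → Pp → Rr ← Aa → Gg
  Aa is a fork here and Aa is conditioned on, so the path is blocked at Aa.
Path 4: Kk → Pp → Rr ← Aa → Dd ← Tt → Gg
  Aa is a fork here and Aa is conditioned on, so the path is blocked at Aa.
Path 5: Kk → Pp → Rr ← Aa → Dd → Gg
  Aa is a fork here and Aa is conditioned on, so the path is blocked at Aa.
At least one path is unblocked, so d-separation fails.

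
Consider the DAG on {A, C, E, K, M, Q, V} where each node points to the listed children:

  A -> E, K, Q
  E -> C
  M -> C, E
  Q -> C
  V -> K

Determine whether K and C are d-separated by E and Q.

No — K and C are not d-separated given {E, Q}.

We examine all 3 paths between K and C:
Path 1: K ← A → E → C
  E is a chain here and E is conditioned on, so the path is blocked at E.
Path 2: K ← A → E ← M → C
  A is a fork and A is not conditioned on; E is a collider and E is conditioned on, which opens it; M is a fork and M is not conditioned on — no node blocks this path, so it is active.
Path 3: K ← A → Q → C
  Q is a chain here and Q is conditioned on, so the path is blocked at Q.
Since the path K ← A → E ← M → C is active, K and C are not d-separated given {E, Q}.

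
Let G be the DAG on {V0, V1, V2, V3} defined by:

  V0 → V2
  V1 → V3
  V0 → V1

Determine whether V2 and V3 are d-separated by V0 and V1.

Yes

There is one path between V2 and V3:
  1. V2 ← V0 → V1 → V3 — V0:fork[blocks]; V1:chain[blocks] ⇒ blocked
Since every path is blocked, d-separation holds.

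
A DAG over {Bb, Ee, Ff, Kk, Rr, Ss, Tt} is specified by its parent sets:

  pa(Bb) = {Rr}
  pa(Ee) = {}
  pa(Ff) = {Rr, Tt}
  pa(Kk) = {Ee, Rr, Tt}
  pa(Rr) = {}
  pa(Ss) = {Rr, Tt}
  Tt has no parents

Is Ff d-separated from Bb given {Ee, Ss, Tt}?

No — Ff and Bb are not d-separated given {Ee, Ss, Tt}.

There are 3 undirected paths between Ff and Bb; checking each against the conditioning set {Ee, Ss, Tt}:
Path 1: Ff ← Rr → Bb
  Rr is a fork and Rr is not conditioned on — no node blocks this path, so it is active.
Path 2: Ff ← Tt → Kk ← Rr → Bb
  Tt is a fork here and Tt is conditioned on, so the path is blocked at Tt.
Path 3: Ff ← Tt → Ss ← Rr → Bb
  Tt is a fork here and Tt is conditioned on, so the path is blocked at Tt.
At least one path is unblocked, so d-separation fails.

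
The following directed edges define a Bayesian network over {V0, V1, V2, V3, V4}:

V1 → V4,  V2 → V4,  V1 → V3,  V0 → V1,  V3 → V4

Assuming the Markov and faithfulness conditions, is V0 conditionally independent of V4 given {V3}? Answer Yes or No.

No

Enumerating the 2 paths from V0 to V4 and testing each for blocking by {V3}:
Path 1: V0 → V1 → V4
  V1 is a chain and V1 is not conditioned on — no node blocks this path, so it is active.
Path 2: V0 → V1 → V3 → V4
  V3 is a chain here and V3 is conditioned on, so the path is blocked at V3.
At least one path is unblocked, so d-separation fails.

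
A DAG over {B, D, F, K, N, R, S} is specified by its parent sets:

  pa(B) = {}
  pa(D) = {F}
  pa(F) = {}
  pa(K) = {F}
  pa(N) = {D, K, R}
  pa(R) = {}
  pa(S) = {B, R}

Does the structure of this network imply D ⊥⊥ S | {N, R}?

There are 2 undirected paths between D and S; checking each against the conditioning set {N, R}:
Path 1: D → N ← R → S
  R is a fork here and R is conditioned on, so the path is blocked at R.
Path 2: D ← F → K → N ← R → S
  R is a fork here and R is conditioned on, so the path is blocked at R.
Since every path is blocked, d-separation holds.

Yes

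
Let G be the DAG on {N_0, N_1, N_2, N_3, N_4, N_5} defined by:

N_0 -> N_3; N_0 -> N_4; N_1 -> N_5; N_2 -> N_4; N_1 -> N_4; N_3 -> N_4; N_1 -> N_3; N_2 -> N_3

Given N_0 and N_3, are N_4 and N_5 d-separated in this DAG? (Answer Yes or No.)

Enumerating the 4 paths from N_4 to N_5 and testing each for blocking by {N_0, N_3}:
Path 1: N_4 ← N_2 → N_3 ← N_1 → N_5
  N_2 is a fork and N_2 is not conditioned on; N_3 is a collider and N_3 is conditioned on, which opens it; N_1 is a fork and N_1 is not conditioned on — no node blocks this path, so it is active.
Path 2: N_4 ← N_3 ← N_1 → N_5
  N_3 is a chain here and N_3 is conditioned on, so the path is blocked at N_3.
Path 3: N_4 ← N_0 → N_3 ← N_1 → N_5
  N_0 is a fork here and N_0 is conditioned on, so the path is blocked at N_0.
Path 4: N_4 ← N_1 → N_5
  N_1 is a fork and N_1 is not conditioned on — no node blocks this path, so it is active.
At least one path is unblocked, so d-separation fails.

No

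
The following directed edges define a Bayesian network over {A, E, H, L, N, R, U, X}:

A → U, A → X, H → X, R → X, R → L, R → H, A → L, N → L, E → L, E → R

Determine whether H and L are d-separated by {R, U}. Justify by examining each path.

Yes

There are 6 undirected paths between H and L; checking each against the conditioning set {R, U}:
Path 1: H ← R → L
  R is a fork here and R is conditioned on, so the path is blocked at R.
Path 2: H ← R ← E → L
  R is a chain here and R is conditioned on, so the path is blocked at R.
Path 3: H ← R → X ← A → L
  R is a fork here and R is conditioned on, so the path is blocked at R.
Path 4: H → X ← R → L
  X is a collider here and neither X nor any of its descendants is conditioned on, so the collider stays closed — the path is blocked at X.
Path 5: H → X ← R ← E → L
  X is a collider here and neither X nor any of its descendants is conditioned on, so the collider stays closed — the path is blocked at X.
Path 6: H → X ← A → L
  X is a collider here and neither X nor any of its descendants is conditioned on, so the collider stays closed — the path is blocked at X.
Every path is blocked, so H and L are d-separated given {R, U}.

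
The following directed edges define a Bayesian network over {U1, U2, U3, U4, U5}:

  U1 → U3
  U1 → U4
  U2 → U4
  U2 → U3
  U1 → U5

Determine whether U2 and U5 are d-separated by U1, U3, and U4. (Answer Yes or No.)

Yes

There are 2 undirected paths between U2 and U5; checking each against the conditioning set {U1, U3, U4}:
Path 1: U2 → U3 ← U1 → U5
  U1 is a fork here and U1 is conditioned on, so the path is blocked at U1.
Path 2: U2 → U4 ← U1 → U5
  U1 is a fork here and U1 is conditioned on, so the path is blocked at U1.
Every path is blocked, so U2 and U5 are d-separated given {U1, U3, U4}.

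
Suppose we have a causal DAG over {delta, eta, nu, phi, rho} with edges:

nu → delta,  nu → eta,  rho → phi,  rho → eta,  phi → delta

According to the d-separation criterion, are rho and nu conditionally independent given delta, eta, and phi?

No

2 paths connect rho and nu; each must be blocked for d-separation to hold:
Path 1: rho → phi → delta ← nu
  phi is a chain here and phi is conditioned on, so the path is blocked at phi.
Path 2: rho → eta ← nu
  eta is a collider and eta is conditioned on, which opens it — no node blocks this path, so it is active.
At least one path is unblocked, so d-separation fails.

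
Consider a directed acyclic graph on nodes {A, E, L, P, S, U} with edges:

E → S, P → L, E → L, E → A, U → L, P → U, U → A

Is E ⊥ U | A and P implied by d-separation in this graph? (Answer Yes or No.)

No

We examine all 3 paths between E and U:
Path 1: E → A ← U
  A is a collider and A is conditioned on, which opens it — no node blocks this path, so it is active.
Path 2: E → L ← U
  L is a collider here and neither L nor any of its descendants is conditioned on, so the collider stays closed — the path is blocked at L.
Path 3: E → L ← P → U
  L is a collider here and neither L nor any of its descendants is conditioned on, so the collider stays closed — the path is blocked at L.
At least one path is unblocked, so d-separation fails.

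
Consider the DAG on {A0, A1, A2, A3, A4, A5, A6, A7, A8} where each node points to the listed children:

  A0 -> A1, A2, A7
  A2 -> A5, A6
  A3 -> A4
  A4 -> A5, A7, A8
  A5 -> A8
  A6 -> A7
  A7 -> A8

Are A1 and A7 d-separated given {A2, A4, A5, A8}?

No — A1 and A7 are not d-separated given {A2, A4, A5, A8}.

Enumerating the 6 paths from A1 to A7 and testing each for blocking by {A2, A4, A5, A8}:
  1. A1 ← A0 → A7 — A0:fork[open] ⇒ active
  2. A1 ← A0 → A2 → A5 → A8 ← A7 — A0:fork[open]; A2:chain[blocks]; A5:chain[blocks]; A8:collider[open] ⇒ blocked
  3. A1 ← A0 → A2 → A5 → A8 ← A4 → A7 — A0:fork[open]; A2:chain[blocks]; A5:chain[blocks]; A8:collider[open]; A4:fork[blocks] ⇒ blocked
  4. A1 ← A0 → A2 → A5 ← A4 → A8 ← A7 — A0:fork[open]; A2:chain[blocks]; A5:collider[open]; A4:fork[blocks]; A8:collider[open] ⇒ blocked
  5. A1 ← A0 → A2 → A5 ← A4 → A7 — A0:fork[open]; A2:chain[blocks]; A5:collider[open]; A4:fork[blocks] ⇒ blocked
  6. A1 ← A0 → A2 → A6 → A7 — A0:fork[open]; A2:chain[blocks]; A6:chain[open] ⇒ blocked
Since the path A1 ← A0 → A7 is active, A1 and A7 are not d-separated given {A2, A4, A5, A8}.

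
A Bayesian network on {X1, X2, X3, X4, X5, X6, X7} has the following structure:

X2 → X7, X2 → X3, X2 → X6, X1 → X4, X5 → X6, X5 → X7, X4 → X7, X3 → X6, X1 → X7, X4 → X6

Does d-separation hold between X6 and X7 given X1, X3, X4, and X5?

No

There are 5 undirected paths between X6 and X7; checking each against the conditioning set {X1, X3, X4, X5}:
Path 1: X6 ← X2 → X7
  X2 is a fork and X2 is not conditioned on — no node blocks this path, so it is active.
Path 2: X6 ← X5 → X7
  X5 is a fork here and X5 is conditioned on, so the path is blocked at X5.
Path 3: X6 ← X3 ← X2 → X7
  X3 is a chain here and X3 is conditioned on, so the path is blocked at X3.
Path 4: X6 ← X4 ← X1 → X7
  X4 is a chain here and X4 is conditioned on, so the path is blocked at X4.
Path 5: X6 ← X4 → X7
  X4 is a fork here and X4 is conditioned on, so the path is blocked at X4.
At least one path is unblocked, so d-separation fails.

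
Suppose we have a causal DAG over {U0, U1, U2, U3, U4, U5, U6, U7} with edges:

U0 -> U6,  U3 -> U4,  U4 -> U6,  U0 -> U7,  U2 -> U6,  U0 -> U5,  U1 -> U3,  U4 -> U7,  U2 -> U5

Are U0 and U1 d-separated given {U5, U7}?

Enumerating the 3 paths from U0 to U1 and testing each for blocking by {U5, U7}:
Path 1: U0 → U7 ← U4 ← U3 ← U1
  U7 is a collider and U7 is conditioned on, which opens it; U4 is a chain and U4 is not conditioned on; U3 is a chain and U3 is not conditioned on — no node blocks this path, so it is active.
Path 2: U0 → U6 ← U4 ← U3 ← U1
  U6 is a collider here and neither U6 nor any of its descendants is conditioned on, so the collider stays closed — the path is blocked at U6.
Path 3: U0 → U5 ← U2 → U6 ← U4 ← U3 ← U1
  U6 is a collider here and neither U6 nor any of its descendants is conditioned on, so the collider stays closed — the path is blocked at U6.
Because an active path exists, U0 and U1 are not d-separated.

No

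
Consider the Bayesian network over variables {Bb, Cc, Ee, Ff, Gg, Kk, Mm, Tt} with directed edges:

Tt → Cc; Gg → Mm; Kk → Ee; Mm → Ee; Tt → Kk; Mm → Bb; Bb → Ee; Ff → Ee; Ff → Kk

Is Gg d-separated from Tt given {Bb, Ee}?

There are 4 undirected paths between Gg and Tt; checking each against the conditioning set {Bb, Ee}:
Path 1: Gg → Mm → Ee ← Ff → Kk ← Tt
  Mm is a chain and Mm is not conditioned on; Ee is a collider and Ee is conditioned on, which opens it; Ff is a fork and Ff is not conditioned on; Kk is a collider and its descendant Ee is conditioned on, which opens it — no node blocks this path, so it is active.
Path 2: Gg → Mm → Ee ← Kk ← Tt
  Mm is a chain and Mm is not conditioned on; Ee is a collider and Ee is conditioned on, which opens it; Kk is a chain and Kk is not conditioned on — no node blocks this path, so it is active.
Path 3: Gg → Mm → Bb → Ee ← Ff → Kk ← Tt
  Bb is a chain here and Bb is conditioned on, so the path is blocked at Bb.
Path 4: Gg → Mm → Bb → Ee ← Kk ← Tt
  Bb is a chain here and Bb is conditioned on, so the path is blocked at Bb.
At least one path is unblocked, so d-separation fails.

No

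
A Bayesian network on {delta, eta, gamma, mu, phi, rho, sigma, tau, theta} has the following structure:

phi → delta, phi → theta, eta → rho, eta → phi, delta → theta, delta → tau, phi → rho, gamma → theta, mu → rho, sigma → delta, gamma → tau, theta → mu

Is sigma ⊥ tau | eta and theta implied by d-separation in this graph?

No — sigma and tau are not d-separated given {eta, theta}.

We examine all 5 paths between sigma and tau:
  1. sigma → delta → tau — delta:chain[open] ⇒ active
  2. sigma → delta → theta ← gamma → tau — delta:chain[open]; theta:collider[open]; gamma:fork[open] ⇒ active
  3. sigma → delta ← phi ← eta → rho ← mu ← theta ← gamma → tau — delta:collider[open]; phi:chain[open]; eta:fork[blocks]; rho:collider[blocks]; mu:chain[open]; theta:chain[blocks]; gamma:fork[open] ⇒ blocked
  4. sigma → delta ← phi → rho ← mu ← theta ← gamma → tau — delta:collider[open]; phi:fork[open]; rho:collider[blocks]; mu:chain[open]; theta:chain[blocks]; gamma:fork[open] ⇒ blocked
  5. sigma → delta ← phi → theta ← gamma → tau — delta:collider[open]; phi:fork[open]; theta:collider[open]; gamma:fork[open] ⇒ active
Since the path sigma → delta → tau is active, sigma and tau are not d-separated given {eta, theta}.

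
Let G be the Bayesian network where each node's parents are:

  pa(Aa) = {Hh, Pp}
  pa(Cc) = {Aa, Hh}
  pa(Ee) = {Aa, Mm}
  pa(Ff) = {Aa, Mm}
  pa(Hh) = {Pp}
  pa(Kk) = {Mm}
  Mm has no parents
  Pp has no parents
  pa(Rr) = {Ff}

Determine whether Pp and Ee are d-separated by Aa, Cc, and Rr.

Yes

There are 6 undirected paths between Pp and Ee; checking each against the conditioning set {Aa, Cc, Rr}:
Path 1: Pp → Hh → Cc ← Aa → Ff ← Mm → Ee
  Aa is a fork here and Aa is conditioned on, so the path is blocked at Aa.
Path 2: Pp → Hh → Cc ← Aa → Ee
  Aa is a fork here and Aa is conditioned on, so the path is blocked at Aa.
Path 3: Pp → Hh → Aa → Ff ← Mm → Ee
  Aa is a chain here and Aa is conditioned on, so the path is blocked at Aa.
Path 4: Pp → Hh → Aa → Ee
  Aa is a chain here and Aa is conditioned on, so the path is blocked at Aa.
Path 5: Pp → Aa → Ff ← Mm → Ee
  Aa is a chain here and Aa is conditioned on, so the path is blocked at Aa.
Path 6: Pp → Aa → Ee
  Aa is a chain here and Aa is conditioned on, so the path is blocked at Aa.
All paths are blocked; Pp ⊥ Ee | {Aa, Cc, Rr} holds.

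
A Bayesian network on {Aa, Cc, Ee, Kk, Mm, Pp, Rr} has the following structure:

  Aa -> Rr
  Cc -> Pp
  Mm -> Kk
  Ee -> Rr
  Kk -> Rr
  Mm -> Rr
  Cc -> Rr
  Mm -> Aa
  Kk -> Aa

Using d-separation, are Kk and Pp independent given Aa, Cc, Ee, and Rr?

Yes

We examine all 5 paths between Kk and Pp:
  1. Kk → Rr ← Cc → Pp — Rr:collider[open]; Cc:fork[blocks] ⇒ blocked
  2. Kk ← Mm → Rr ← Cc → Pp — Mm:fork[open]; Rr:collider[open]; Cc:fork[blocks] ⇒ blocked
  3. Kk ← Mm → Aa → Rr ← Cc → Pp — Mm:fork[open]; Aa:chain[blocks]; Rr:collider[open]; Cc:fork[blocks] ⇒ blocked
  4. Kk → Aa → Rr ← Cc → Pp — Aa:chain[blocks]; Rr:collider[open]; Cc:fork[blocks] ⇒ blocked
  5. Kk → Aa ← Mm → Rr ← Cc → Pp — Aa:collider[open]; Mm:fork[open]; Rr:collider[open]; Cc:fork[blocks] ⇒ blocked
Since every path is blocked, d-separation holds.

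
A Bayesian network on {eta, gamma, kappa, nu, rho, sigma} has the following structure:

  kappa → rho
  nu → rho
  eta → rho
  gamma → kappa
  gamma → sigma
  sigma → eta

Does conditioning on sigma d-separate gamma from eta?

Yes

There are 2 undirected paths between gamma and eta; checking each against the conditioning set {sigma}:
  1. gamma → sigma → eta — sigma:chain[blocks] ⇒ blocked
  2. gamma → kappa → rho ← eta — kappa:chain[open]; rho:collider[blocks] ⇒ blocked
All paths are blocked; gamma ⊥ eta | {sigma} holds.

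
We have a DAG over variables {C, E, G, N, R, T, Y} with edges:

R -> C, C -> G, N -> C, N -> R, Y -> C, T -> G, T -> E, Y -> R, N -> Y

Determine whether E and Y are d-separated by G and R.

No

We examine all 5 paths between E and Y:
  1. E ← T → G ← C ← R ← N → Y — T:fork[open]; G:collider[open]; C:chain[open]; R:chain[blocks]; N:fork[open] ⇒ blocked
  2. E ← T → G ← C ← R ← Y — T:fork[open]; G:collider[open]; C:chain[open]; R:chain[blocks] ⇒ blocked
  3. E ← T → G ← C ← N → R ← Y — T:fork[open]; G:collider[open]; C:chain[open]; N:fork[open]; R:collider[open] ⇒ active
  4. E ← T → G ← C ← N → Y — T:fork[open]; G:collider[open]; C:chain[open]; N:fork[open] ⇒ active
  5. E ← T → G ← C ← Y — T:fork[open]; G:collider[open]; C:chain[open] ⇒ active
At least one path is unblocked, so d-separation fails.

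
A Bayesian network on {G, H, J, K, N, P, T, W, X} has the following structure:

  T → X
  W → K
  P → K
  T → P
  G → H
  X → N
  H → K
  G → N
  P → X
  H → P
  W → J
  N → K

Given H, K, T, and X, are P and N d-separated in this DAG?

6 paths connect P and N; each must be blocked for d-separation to hold:
  1. P ← T → X → N — T:fork[blocks]; X:chain[blocks] ⇒ blocked
  2. P → X → N — X:chain[blocks] ⇒ blocked
  3. P → K ← N — K:collider[open] ⇒ active
  4. P → K ← H ← G → N — K:collider[open]; H:chain[blocks]; G:fork[open] ⇒ blocked
  5. P ← H → K ← N — H:fork[blocks]; K:collider[open] ⇒ blocked
  6. P ← H ← G → N — H:chain[blocks]; G:fork[open] ⇒ blocked
Since the path P → K ← N is active, P and N are not d-separated given {H, K, T, X}.

No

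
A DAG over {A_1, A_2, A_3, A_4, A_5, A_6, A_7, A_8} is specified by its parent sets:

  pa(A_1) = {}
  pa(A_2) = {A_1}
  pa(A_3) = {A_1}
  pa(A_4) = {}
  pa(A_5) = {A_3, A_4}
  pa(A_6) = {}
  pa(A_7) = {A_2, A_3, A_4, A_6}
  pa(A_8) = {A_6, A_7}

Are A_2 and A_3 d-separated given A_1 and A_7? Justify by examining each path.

There are 3 undirected paths between A_2 and A_3; checking each against the conditioning set {A_1, A_7}:
Path 1: A_2 ← A_1 → A_3
  A_1 is a fork here and A_1 is conditioned on, so the path is blocked at A_1.
Path 2: A_2 → A_7 ← A_3
  A_7 is a collider and A_7 is conditioned on, which opens it — no node blocks this path, so it is active.
Path 3: A_2 → A_7 ← A_4 → A_5 ← A_3
  A_5 is a collider here and neither A_5 nor any of its descendants is conditioned on, so the collider stays closed — the path is blocked at A_5.
Since the path A_2 → A_7 ← A_3 is active, A_2 and A_3 are not d-separated given {A_1, A_7}.

No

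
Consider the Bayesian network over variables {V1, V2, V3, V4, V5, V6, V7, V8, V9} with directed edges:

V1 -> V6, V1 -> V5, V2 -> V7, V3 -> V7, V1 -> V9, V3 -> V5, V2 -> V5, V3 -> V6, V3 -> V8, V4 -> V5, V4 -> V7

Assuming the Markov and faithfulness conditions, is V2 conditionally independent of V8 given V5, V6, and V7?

No

Enumerating the 6 paths from V2 to V8 and testing each for blocking by {V5, V6, V7}:
Path 1: V2 → V7 ← V3 → V8
  V7 is a collider and V7 is conditioned on, which opens it; V3 is a fork and V3 is not conditioned on — no node blocks this path, so it is active.
Path 2: V2 → V7 ← V4 → V5 ← V3 → V8
  V7 is a collider and V7 is conditioned on, which opens it; V4 is a fork and V4 is not conditioned on; V5 is a collider and V5 is conditioned on, which opens it; V3 is a fork and V3 is not conditioned on — no node blocks this path, so it is active.
Path 3: V2 → V7 ← V4 → V5 ← V1 → V6 ← V3 → V8
  V7 is a collider and V7 is conditioned on, which opens it; V4 is a fork and V4 is not conditioned on; V5 is a collider and V5 is conditioned on, which opens it; V1 is a fork and V1 is not conditioned on; V6 is a collider and V6 is conditioned on, which opens it; V3 is a fork and V3 is not conditioned on — no node blocks this path, so it is active.
Path 4: V2 → V5 ← V3 → V8
  V5 is a collider and V5 is conditioned on, which opens it; V3 is a fork and V3 is not conditioned on — no node blocks this path, so it is active.
Path 5: V2 → V5 ← V4 → V7 ← V3 → V8
  V5 is a collider and V5 is conditioned on, which opens it; V4 is a fork and V4 is not conditioned on; V7 is a collider and V7 is conditioned on, which opens it; V3 is a fork and V3 is not conditioned on — no node blocks this path, so it is active.
Path 6: V2 → V5 ← V1 → V6 ← V3 → V8
  V5 is a collider and V5 is conditioned on, which opens it; V1 is a fork and V1 is not conditioned on; V6 is a collider and V6 is conditioned on, which opens it; V3 is a fork and V3 is not conditioned on — no node blocks this path, so it is active.
At least one path is unblocked, so d-separation fails.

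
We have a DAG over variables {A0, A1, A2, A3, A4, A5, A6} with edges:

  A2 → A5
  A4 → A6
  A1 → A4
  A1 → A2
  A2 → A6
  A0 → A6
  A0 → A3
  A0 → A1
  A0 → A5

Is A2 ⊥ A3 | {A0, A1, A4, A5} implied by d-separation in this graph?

Enumerating the 5 paths from A2 to A3 and testing each for blocking by {A0, A1, A4, A5}:
  1. A2 → A6 ← A0 → A3 — A6:collider[blocks]; A0:fork[blocks] ⇒ blocked
  2. A2 → A6 ← A4 ← A1 ← A0 → A3 — A6:collider[blocks]; A4:chain[blocks]; A1:chain[blocks]; A0:fork[blocks] ⇒ blocked
  3. A2 ← A1 ← A0 → A3 — A1:chain[blocks]; A0:fork[blocks] ⇒ blocked
  4. A2 ← A1 → A4 → A6 ← A0 → A3 — A1:fork[blocks]; A4:chain[blocks]; A6:collider[blocks]; A0:fork[blocks] ⇒ blocked
  5. A2 → A5 ← A0 → A3 — A5:collider[open]; A0:fork[blocks] ⇒ blocked
Since every path is blocked, d-separation holds.

Yes — A2 and A3 are d-separated given {A0, A1, A4, A5}.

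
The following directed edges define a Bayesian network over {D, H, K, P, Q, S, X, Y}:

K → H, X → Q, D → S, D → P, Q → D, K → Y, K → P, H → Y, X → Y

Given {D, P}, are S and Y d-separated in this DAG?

Yes — S and Y are d-separated given {D, P}.

Enumerating the 3 paths from S to Y and testing each for blocking by {D, P}:
Path 1: S ← D → P ← K → Y
  D is a fork here and D is conditioned on, so the path is blocked at D.
Path 2: S ← D → P ← K → H → Y
  D is a fork here and D is conditioned on, so the path is blocked at D.
Path 3: S ← D ← Q ← X → Y
  D is a chain here and D is conditioned on, so the path is blocked at D.
Every path is blocked, so S and Y are d-separated given {D, P}.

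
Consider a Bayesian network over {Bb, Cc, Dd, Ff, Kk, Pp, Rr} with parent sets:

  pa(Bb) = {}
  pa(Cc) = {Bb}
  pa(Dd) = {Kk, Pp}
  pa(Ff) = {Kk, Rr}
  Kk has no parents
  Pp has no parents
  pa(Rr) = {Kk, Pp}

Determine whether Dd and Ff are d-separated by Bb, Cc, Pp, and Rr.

4 paths connect Dd and Ff; each must be blocked for d-separation to hold:
  1. Dd ← Kk → Ff — Kk:fork[open] ⇒ active
  2. Dd ← Kk → Rr → Ff — Kk:fork[open]; Rr:chain[blocks] ⇒ blocked
  3. Dd ← Pp → Rr ← Kk → Ff — Pp:fork[blocks]; Rr:collider[open]; Kk:fork[open] ⇒ blocked
  4. Dd ← Pp → Rr → Ff — Pp:fork[blocks]; Rr:chain[blocks] ⇒ blocked
Since the path Dd ← Kk → Ff is active, Dd and Ff are not d-separated given {Bb, Cc, Pp, Rr}.

No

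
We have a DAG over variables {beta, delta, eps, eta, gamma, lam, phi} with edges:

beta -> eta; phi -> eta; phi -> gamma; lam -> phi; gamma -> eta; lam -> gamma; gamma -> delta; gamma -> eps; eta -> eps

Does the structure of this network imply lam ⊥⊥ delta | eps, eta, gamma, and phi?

We examine all 4 paths between lam and delta:
  1. lam → phi → eta → eps ← gamma → delta — phi:chain[blocks]; eta:chain[blocks]; eps:collider[open]; gamma:fork[blocks] ⇒ blocked
  2. lam → phi → eta ← gamma → delta — phi:chain[blocks]; eta:collider[open]; gamma:fork[blocks] ⇒ blocked
  3. lam → phi → gamma → delta — phi:chain[blocks]; gamma:chain[blocks] ⇒ blocked
  4. lam → gamma → delta — gamma:chain[blocks] ⇒ blocked
All paths are blocked; lam ⊥ delta | {eps, eta, gamma, phi} holds.

Yes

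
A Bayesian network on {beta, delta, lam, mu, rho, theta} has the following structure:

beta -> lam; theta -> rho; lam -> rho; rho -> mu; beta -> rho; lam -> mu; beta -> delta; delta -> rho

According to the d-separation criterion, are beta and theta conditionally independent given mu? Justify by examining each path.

No

Enumerating the 4 paths from beta to theta and testing each for blocking by {mu}:
Path 1: beta → rho ← theta
  rho is a collider and its descendant mu is conditioned on, which opens it — no node blocks this path, so it is active.
Path 2: beta → lam → rho ← theta
  lam is a chain and lam is not conditioned on; rho is a collider and its descendant mu is conditioned on, which opens it — no node blocks this path, so it is active.
Path 3: beta → lam → mu ← rho ← theta
  lam is a chain and lam is not conditioned on; mu is a collider and mu is conditioned on, which opens it; rho is a chain and rho is not conditioned on — no node blocks this path, so it is active.
Path 4: beta → delta → rho ← theta
  delta is a chain and delta is not conditioned on; rho is a collider and its descendant mu is conditioned on, which opens it — no node blocks this path, so it is active.
Since the path beta → rho ← theta is active, beta and theta are not d-separated given {mu}.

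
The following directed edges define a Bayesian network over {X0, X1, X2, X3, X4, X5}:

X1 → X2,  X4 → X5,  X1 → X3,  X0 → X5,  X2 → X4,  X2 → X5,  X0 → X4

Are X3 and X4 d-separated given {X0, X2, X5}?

Enumerating the 3 paths from X3 to X4 and testing each for blocking by {X0, X2, X5}:
Path 1: X3 ← X1 → X2 → X4
  X2 is a chain here and X2 is conditioned on, so the path is blocked at X2.
Path 2: X3 ← X1 → X2 → X5 ← X0 → X4
  X2 is a chain here and X2 is conditioned on, so the path is blocked at X2.
Path 3: X3 ← X1 → X2 → X5 ← X4
  X2 is a chain here and X2 is conditioned on, so the path is blocked at X2.
All paths are blocked; X3 ⊥ X4 | {X0, X2, X5} holds.

Yes — X3 and X4 are d-separated given {X0, X2, X5}.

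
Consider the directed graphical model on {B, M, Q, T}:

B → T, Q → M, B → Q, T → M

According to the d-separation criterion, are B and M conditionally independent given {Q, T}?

Yes

We examine all 2 paths between B and M:
  1. B → T → M — T:chain[blocks] ⇒ blocked
  2. B → Q → M — Q:chain[blocks] ⇒ blocked
All paths are blocked; B ⊥ M | {Q, T} holds.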